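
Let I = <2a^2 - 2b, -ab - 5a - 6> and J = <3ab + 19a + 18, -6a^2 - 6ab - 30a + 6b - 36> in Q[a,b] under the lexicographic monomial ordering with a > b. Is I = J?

No, the ideals differ.

Two ideals are equal iff their reduced Gröbner bases coincide (the reduced basis is unique for a fixed ordering).
Buchberger on the first generating set:
f_1 = 2a^2 - 2b, LT = a^2.
f_2 = -ab - 5a - 6, LT = ab.

S(f_1,f_2): lcm = a^2b. S = -5a^2 - 6a - b^2.
  leading term a^2: subtract (-5/2)·f_1 from -5a^2 - 6a - b^2 → -6a - b^2 - 5b
  leading term a: no divisor's leading term divides it; move -6a to the remainder.
  leading term b^2: no divisor's leading term divides it; move -b^2 to the remainder.
  leading term b: no divisor's leading term divides it; move -5b to the remainder.
  remainder -6a - b^2 - 5b ≠ 0; add g_3 = -6a - b^2 - 5b to the basis.

S(f_1,g_3): lcm = a^2. S = -1/6ab^2 - 5/6ab - b.
  leading term ab^2: subtract (1/6b)·f_2 from -1/6ab^2 - 5/6ab - b → 0
  remainder 0.

S(f_2,g_3): lcm = ab. S = 5a - 1/6b^3 - 5/6b^2 + 6.
  leading term a: subtract (-5/6)·g_3 from 5a - 1/6b^3 - 5/6b^2 + 6 → -1/6b^3 - 5/3b^2 - 25/6b + 6
  leading term b^3: no divisor's leading term divides it; move -1/6b^3 to the remainder.
  leading term b^2: no divisor's leading term divides it; move -5/3b^2 to the remainder.
  leading term b: no divisor's leading term divides it; move -25/6b to the remainder.
  leading term 1: no divisor's leading term divides it; move 6 to the remainder.
  remainder -1/6b^3 - 5/3b^2 - 25/6b + 6 ≠ 0; add g_4 = -1/6b^3 - 5/3b^2 - 25/6b + 6 to the basis.

S(f_1,g_4): leading monomials are coprime, so the S-polynomial reduces to 0 (Buchberger's first criterion).
S(f_2,g_4): lcm = ab^3. S = -5ab^2 - 25ab + 36a + 6b^2.
  leading term ab^2: subtract (5b)·f_2 from -5ab^2 - 25ab + 36a + 6b^2 → 36a + 6b^2 + 30b
  leading term a: subtract (-6)·g_3 from 36a + 6b^2 + 30b → 0
  remainder 0.

S(g_3,g_4): leading monomials are coprime, so the S-polynomial reduces to 0 (Buchberger's first criterion).
Every S-polynomial of the final basis reduces to 0, so we have a Gröbner basis.
Inter-reduce: drop elements whose leading term is divisible by another's, tail-reduce, and make monic.
Reduced Gröbner basis: {a + 1/6b^2 + 5/6b, b^3 + 10b^2 + 25b - 36}.

Buchberger on the second generating set:
h_1 = 3ab + 19a + 18, LT = ab.
h_2 = -6a^2 - 6ab - 30a + 6b - 36, LT = a^2.

S(h_1,h_2): lcm = a^2b. S = 19/3a^2 - ab^2 - 5ab + 6a + b^2 - 6b.
  leading term a^2: subtract (-19/18)·h_2 from 19/3a^2 - ab^2 - 5ab + 6a + b^2 - 6b → -ab^2 - 34/3ab - 77/3a + b^2 + 1/3b - 38
  leading term ab^2: subtract (-1/3b)·h_1 from -ab^2 - 34/3ab - 77/3a + b^2 + 1/3b - 38 → -5ab - 77/3a + b^2 + 19/3b - 38
  leading term ab: subtract (-5/3)·h_1 from -5ab - 77/3a + b^2 + 19/3b - 38 → 6a + b^2 + 19/3b - 8
  leading term a: no divisor's leading term divides it; move 6a to the remainder.
  leading term b^2: no divisor's leading term divides it; move b^2 to the remainder.
  leading term b: no divisor's leading term divides it; move 19/3b to the remainder.
  leading term 1: no divisor's leading term divides it; move -8 to the remainder.
  remainder 6a + b^2 + 19/3b - 8 ≠ 0; add k_3 = 6a + b^2 + 19/3b - 8 to the basis.

S(h_1,k_3): lcm = ab. S = 19/3a - 1/6b^3 - 19/18b^2 + 4/3b + 6.
  leading term a: subtract (19/18)·k_3 from 19/3a - 1/6b^3 - 19/18b^2 + 4/3b + 6 → -1/6b^3 - 19/9b^2 - 289/54b + 130/9
  leading term b^3: no divisor's leading term divides it; move -1/6b^3 to the remainder.
  leading term b^2: no divisor's leading term divides it; move -19/9b^2 to the remainder.
  leading term b: no divisor's leading term divides it; move -289/54b to the remainder.
  leading term 1: no divisor's leading term divides it; move 130/9 to the remainder.
  remainder -1/6b^3 - 19/9b^2 - 289/54b + 130/9 ≠ 0; add k_4 = -1/6b^3 - 19/9b^2 - 289/54b + 130/9 to the basis.

S(h_2,k_3): lcm = a^2. S = -1/6ab^2 - 1/18ab + 19/3a - b + 6.
  leading term ab^2: subtract (-1/18b)·h_1 from -1/6ab^2 - 1/18ab + 19/3a - b + 6 → ab + 19/3a + 6
  leading term ab: subtract (1/3)·h_1 from ab + 19/3a + 6 → 0
  remainder 0.

S(h_1,k_4): lcm = ab^3. S = -19/3ab^2 - 289/9ab + 260/3a + 6b^2.
  leading term ab^2: subtract (-19/9b)·h_1 from -19/3ab^2 - 289/9ab + 260/3a + 6b^2 → 8ab + 260/3a + 6b^2 + 38b
  leading term ab: subtract (8/3)·h_1 from 8ab + 260/3a + 6b^2 + 38b → 36a + 6b^2 + 38b - 48
  leading term a: subtract (6)·k_3 from 36a + 6b^2 + 38b - 48 → 0
  remainder 0.

S(h_2,k_4): leading monomials are coprime, so the S-polynomial reduces to 0 (Buchberger's first criterion).
S(k_3,k_4): leading monomials are coprime, so the S-polynomial reduces to 0 (Buchberger's first criterion).
Every S-polynomial of the final basis reduces to 0, so we have a Gröbner basis.
Inter-reduce: drop elements whose leading term is divisible by another's, tail-reduce, and make monic.
Reduced Gröbner basis: {a + 1/6b^2 + 19/18b - 4/3, b^3 + 38/3b^2 + 289/9b - 260/3}.

Since the reduced bases disagree, the two ideals are not the same.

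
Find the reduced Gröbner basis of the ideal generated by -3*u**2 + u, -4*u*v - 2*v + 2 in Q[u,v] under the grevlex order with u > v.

Buchberger's algorithm terminates because the ascending chain of leading-term ideals stabilizes.

f_1 = -3*u**2 + u, LT = u**2.
f_2 = -4*u*v - 2*v + 2, LT = u*v.

S(f_1,f_2): lcm = u**2*v. S = -5/6*u*v + 1/2*u.
  leading term u*v: subtract (5/24)·f_2 from -5/6*u*v + 1/2*u → 1/2*u + 5/12*v - 5/12
  leading term u: no divisor's leading term divides it; move 1/2*u to the remainder.
  leading term v: no divisor's leading term divides it; move 5/12*v to the remainder.
  leading term 1: no divisor's leading term divides it; move -5/12 to the remainder.
  remainder 1/2*u + 5/12*v - 5/12 ≠ 0; add g_3 = 1/2*u + 5/12*v - 5/12 to the basis.

S(f_1,g_3): lcm = u**2. S = -5/6*u*v + 1/2*u.
  leading term u*v: subtract (5/24)·f_2 from -5/6*u*v + 1/2*u → 1/2*u + 5/12*v - 5/12
  leading term u: subtract (1)·g_3 from 1/2*u + 5/12*v - 5/12 → 0
  remainder 0.

S(f_2,g_3): lcm = u*v. S = -5/6*v**2 + 4/3*v - 1/2.
  leading term v**2: no divisor's leading term divides it; move -5/6*v**2 to the remainder.
  leading term v: no divisor's leading term divides it; move 4/3*v to the remainder.
  leading term 1: no divisor's leading term divides it; move -1/2 to the remainder.
  remainder -5/6*v**2 + 4/3*v - 1/2 ≠ 0; add g_4 = -5/6*v**2 + 4/3*v - 1/2 to the basis.

S(f_1,g_4): leading monomials are coprime, so the S-polynomial reduces to 0 (Buchberger's first criterion).
S(f_2,g_4): lcm = u*v**2. S = 8/5*u*v + 1/2*v**2 - 3/5*u - 1/2*v.
  leading term u*v: subtract (-2/5)·f_2 from 8/5*u*v + 1/2*v**2 - 3/5*u - 1/2*v → 1/2*v**2 - 3/5*u - 13/10*v + 4/5
  leading term v**2: subtract (-3/5)·g_4 from 1/2*v**2 - 3/5*u - 13/10*v + 4/5 → -3/5*u - 1/2*v + 1/2
  leading term u: subtract (-6/5)·g_3 from -3/5*u - 1/2*v + 1/2 → 0
  remainder 0.

S(g_3,g_4): leading monomials are coprime, so the S-polynomial reduces to 0 (Buchberger's first criterion).
Every S-polynomial of the final basis reduces to 0, so we have a Gröbner basis.
Inter-reduce: drop elements whose leading term is divisible by another's, tail-reduce, and make monic.

G = {v**2 - 8/5*v + 3/5, u + 5/6*v - 5/6}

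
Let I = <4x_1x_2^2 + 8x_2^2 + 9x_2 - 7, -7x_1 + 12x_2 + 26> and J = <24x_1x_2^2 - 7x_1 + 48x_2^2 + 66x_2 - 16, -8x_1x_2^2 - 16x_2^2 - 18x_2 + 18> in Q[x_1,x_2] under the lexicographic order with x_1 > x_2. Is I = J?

No, the ideals differ.

Equality of ideals is decidable: compute both reduced Gröbner bases (unique for the ordering) and check whether they agree.
Buchberger on the first generating set:
f_1 = 4x_1x_2^2 + 8x_2^2 + 9x_2 - 7, LT = x_1x_2^2.
f_2 = -7x_1 + 12x_2 + 26, LT = x_1.

S(f_1,f_2): lcm = x_1x_2^2. S = 12/7x_2^3 + 40/7x_2^2 + 9/4x_2 - 7/4.
  leading term x_2^3: no divisor's leading term divides it; move 12/7x_2^3 to the remainder.
  leading term x_2^2: no divisor's leading term divides it; move 40/7x_2^2 to the remainder.
  leading term x_2: no divisor's leading term divides it; move 9/4x_2 to the remainder.
  leading term 1: no divisor's leading term divides it; move -7/4 to the remainder.
  remainder 12/7x_2^3 + 40/7x_2^2 + 9/4x_2 - 7/4 ≠ 0; add g_3 = 12/7x_2^3 + 40/7x_2^2 + 9/4x_2 - 7/4 to the basis.

The other S-polynomials (S(f_1,g_3), S(f_2,g_3)) all reduce to 0 modulo the current basis, so we have a Gröbner basis.
Inter-reduce: drop elements whose leading term is divisible by another's, tail-reduce, and make monic.
Reduced Gröbner basis: {x_1 - 12/7x_2 - 26/7, x_2^3 + 10/3x_2^2 + 21/16x_2 - 49/48}.

Buchberger on the second generating set:
h_1 = 24x_1x_2^2 - 7x_1 + 48x_2^2 + 66x_2 - 16, LT = x_1x_2^2.
h_2 = -8x_1x_2^2 - 16x_2^2 - 18x_2 + 18, LT = x_1x_2^2.

S(h_1,h_2): lcm = x_1x_2^2. S = -7/24x_1 + 1/2x_2 + 19/12.
  leading term x_1: no divisor's leading term divides it; move -7/24x_1 to the remainder.
  leading term x_2: no divisor's leading term divides it; move 1/2x_2 to the remainder.
  leading term 1: no divisor's leading term divides it; move 19/12 to the remainder.
  remainder -7/24x_1 + 1/2x_2 + 19/12 ≠ 0; add k_3 = -7/24x_1 + 1/2x_2 + 19/12 to the basis.

S(h_1,k_3): lcm = x_1x_2^2. S = -7/24x_1 + 12/7x_2^3 + 52/7x_2^2 + 11/4x_2 - 2/3.
  leading term x_1: subtract (1)·k_3 from -7/24x_1 + 12/7x_2^3 + 52/7x_2^2 + 11/4x_2 - 2/3 → 12/7x_2^3 + 52/7x_2^2 + 9/4x_2 - 9/4
  leading term x_2^3: no divisor's leading term divides it; move 12/7x_2^3 to the remainder.
  leading term x_2^2: no divisor's leading term divides it; move 52/7x_2^2 to the remainder.
  leading term x_2: no divisor's leading term divides it; move 9/4x_2 to the remainder.
  leading term 1: no divisor's leading term divides it; move -9/4 to the remainder.
  remainder 12/7x_2^3 + 52/7x_2^2 + 9/4x_2 - 9/4 ≠ 0; add k_4 = 12/7x_2^3 + 52/7x_2^2 + 9/4x_2 - 9/4 to the basis.

The other S-polynomials (S(h_2,k_3), S(h_1,k_4), S(h_2,k_4), S(k_3,k_4)) all reduce to 0 modulo the current basis, so we have a Gröbner basis.
Inter-reduce: drop elements whose leading term is divisible by another's, tail-reduce, and make monic.
Reduced Gröbner basis: {x_1 - 12/7x_2 - 38/7, x_2^3 + 13/3x_2^2 + 21/16x_2 - 21/16}.

The bases are distinct; the ideals are different.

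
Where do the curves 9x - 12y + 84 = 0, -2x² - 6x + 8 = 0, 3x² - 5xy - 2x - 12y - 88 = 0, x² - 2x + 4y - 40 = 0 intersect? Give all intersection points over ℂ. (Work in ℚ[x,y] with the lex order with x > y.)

Compute a lex Gröbner basis by Buchberger's algorithm.
f_1 = 9x - 12y + 84, LT = x.
f_2 = -2x² - 6x + 8, LT = x².
f_3 = 3x² - 5xy - 2x - 12y - 88, LT = x².
f_4 = x² - 2x + 4y - 40, LT = x².

S(f_1,f_2): lcm = x². S = -4/3xy + 19/3x + 4.
  leading term xy: subtract (-4/27y)·f_1 from -4/3xy + 19/3x + 4 → 19/3x - 16/9y² + 112/9y + 4
  leading term x: subtract (19/27)·f_1 from 19/3x - 16/9y² + 112/9y + 4 → -16/9y² + 188/9y - 496/9
  leading term y²: no divisor's leading term divides it; move -16/9y² to the remainder.
  leading term y: no divisor's leading term divides it; move 188/9y to the remainder.
  leading term 1: no divisor's leading term divides it; move -496/9 to the remainder.
  remainder -16/9y² + 188/9y - 496/9 ≠ 0; add h_5 = -16/9y² + 188/9y - 496/9 to the basis.

S(f_1,f_3): lcm = x². S = ⅓xy + 10x + 4y + 88/3.
  leading term xy: subtract (1/27y)·f_1 from ⅓xy + 10x + 4y + 88/3 → 10x + 4/9y² + 8/9y + 88/3
  leading term x: subtract (10/9)·f_1 from 10x + 4/9y² + 8/9y + 88/3 → 4/9y² + 128/9y - 64
  leading term y²: subtract (-¼)·h_5 from 4/9y² + 128/9y - 64 → 175/9y - 700/9
  leading term y: no divisor's leading term divides it; move 175/9y to the remainder.
  leading term 1: no divisor's leading term divides it; move -700/9 to the remainder.
  remainder 175/9y - 700/9 ≠ 0; add h_6 = 175/9y - 700/9 to the basis.

The other S-polynomials (S(f_1,f_4), S(f_2,f_3), S(f_2,f_4), S(f_3,f_4), S(f_1,h_5), S(f_2,h_5), S(f_3,h_5), S(f_4,h_5), S(f_1,h_6), S(f_2,h_6), S(f_3,h_6), S(f_4,h_6), S(h_5,h_6)) all reduce to 0 modulo the current basis, so we have a Gröbner basis.
Inter-reduce: drop elements whose leading term is divisible by another's, tail-reduce, and make monic.
Reduced Gröbner basis: {x + 4, y - 4}.

A lex Gröbner basis eliminates variables successively. Here y - 4 depends only on y, with roots {4}; lifting each root through the earlier basis elements recovers the full solutions.
  y = 4: the earlier basis element becomes x + 4 = 0, giving x = -4 — point (-4, 4).

{(-4, 4)}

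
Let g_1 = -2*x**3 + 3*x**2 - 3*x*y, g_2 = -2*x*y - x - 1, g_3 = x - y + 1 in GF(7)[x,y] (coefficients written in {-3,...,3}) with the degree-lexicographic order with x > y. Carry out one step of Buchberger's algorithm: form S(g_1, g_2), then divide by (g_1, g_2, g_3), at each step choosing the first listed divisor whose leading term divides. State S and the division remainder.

lcm(LM(g_1), LM(g_2)) = x**3*y.
S = (lcm/LT(g_1))·g_1 − (lcm/LT(g_2))·g_2 = 3*x**3 + 2*x**2*y - 2*x*y**2 + 3*x**2.
Reduce S modulo (g_1, g_2, g_3) in that order:
  leading term x**3: subtract (2)·g_1 from 3*x**3 + 2*x**2*y - 2*x*y**2 + 3*x**2 → 2*x**2*y - 2*x*y**2 - 3*x**2 - x*y
  leading term x**2*y: subtract (-x)·g_2 from 2*x**2*y - 2*x*y**2 - 3*x**2 - x*y → -2*x*y**2 + 3*x**2 - x*y - x
  leading term x*y**2: subtract (y)·g_2 from -2*x*y**2 + 3*x**2 - x*y - x → 3*x**2 - x + y
  leading term x**2: subtract (3*x)·g_3 from 3*x**2 - x + y → 3*x*y + 3*x + y
  leading term x*y: subtract (2)·g_2 from 3*x*y + 3*x + y → -2*x + y + 2
  leading term x: subtract (-2)·g_3 from -2*x + y + 2 → -y - 3
  leading term y: no divisor's leading term divides it; move -y to the remainder.
  leading term 1: no divisor's leading term divides it; move -3 to the remainder.
The remainder -y - 3 is nonzero, so it would be added as the next basis element.

S(g_1, g_2) = 3*x**3 + 2*x**2*y - 2*x*y**2 + 3*x**2; remainder on division = -y - 3.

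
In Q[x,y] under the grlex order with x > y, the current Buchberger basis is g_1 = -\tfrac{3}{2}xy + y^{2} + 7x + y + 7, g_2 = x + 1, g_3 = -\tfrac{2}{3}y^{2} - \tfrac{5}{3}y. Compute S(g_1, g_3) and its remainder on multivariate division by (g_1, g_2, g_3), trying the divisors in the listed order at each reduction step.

S(g_1, g_3) = -\tfrac{2}{3}y^{3} - \tfrac{43}{6}xy - \tfrac{2}{3}y^{2} - \tfrac{14}{3}y; remainder on division = 0.

lcm(LM(g_1), LM(g_3)) = xy^{2}.
S = (lcm/LT(g_1))·g_1 − (lcm/LT(g_3))·g_3 = -\tfrac{2}{3}y^{3} - \tfrac{43}{6}xy - \tfrac{2}{3}y^{2} - \tfrac{14}{3}y.
Reduce S modulo (g_1, g_2, g_3) in that order:
  leading term y^{3}: subtract (y)·g_3 from -\tfrac{2}{3}y^{3} - \tfrac{43}{6}xy - \tfrac{2}{3}y^{2} - \tfrac{14}{3}y → -\tfrac{43}{6}xy + y^{2} - \tfrac{14}{3}y
  leading term xy: subtract (\tfrac{43}{9})·g_1 from -\tfrac{43}{6}xy + y^{2} - \tfrac{14}{3}y → -\tfrac{34}{9}y^{2} - \tfrac{301}{9}x - \tfrac{85}{9}y - \tfrac{301}{9}
  leading term y^{2}: subtract (\tfrac{17}{3})·g_3 from -\tfrac{34}{9}y^{2} - \tfrac{301}{9}x - \tfrac{85}{9}y - \tfrac{301}{9} → -\tfrac{301}{9}x - \tfrac{301}{9}
  leading term x: subtract (-\tfrac{301}{9})·g_2 from -\tfrac{301}{9}x - \tfrac{301}{9} → 0
The remainder is 0, so this S-polynomial contributes no new basis element.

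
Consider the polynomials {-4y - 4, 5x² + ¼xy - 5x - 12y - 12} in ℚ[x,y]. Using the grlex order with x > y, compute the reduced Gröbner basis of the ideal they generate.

G = {x² - 21/20x, y + 1}

f_1 = -4y - 4, LT = y.
f_2 = 5x² + ¼xy - 5x - 12y - 12, LT = x².

S(f_1,f_2): leading monomials are coprime, so the S-polynomial reduces to 0 (Buchberger's first criterion).
Every S-polynomial of the final basis reduces to 0, so we have a Gröbner basis.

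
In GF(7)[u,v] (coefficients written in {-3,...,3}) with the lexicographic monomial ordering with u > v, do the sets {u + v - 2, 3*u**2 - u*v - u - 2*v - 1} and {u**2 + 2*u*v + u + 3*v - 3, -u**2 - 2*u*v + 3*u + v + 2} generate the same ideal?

Yes, the ideals are equal.

Since reduced Gröbner bases are canonical representatives of ideals under a given ordering, it suffices to compute and compare them.
Buchberger on the first generating set:
f_1 = u + v - 2, LT = u.
f_2 = 3*u**2 - u*v - u - 2*v - 1, LT = u**2.

S(f_1,f_2): lcm = u**2. S = -u*v + 3*u + 3*v - 2.
  leading term u*v: subtract (-v)·f_1 from -u*v + 3*u + 3*v - 2 → 3*u + v**2 + v - 2
  leading term u: subtract (3)·f_1 from 3*u + v**2 + v - 2 → v**2 - 2*v - 3
  leading term v**2: no divisor's leading term divides it; move v**2 to the remainder.
  leading term v: no divisor's leading term divides it; move -2*v to the remainder.
  leading term 1: no divisor's leading term divides it; move -3 to the remainder.
  remainder v**2 - 2*v - 3 ≠ 0; add g_3 = v**2 - 2*v - 3 to the basis.

S(f_1,g_3): leading monomials are coprime, so the S-polynomial reduces to 0 (Buchberger's first criterion).
S(f_2,g_3): leading monomials are coprime, so the S-polynomial reduces to 0 (Buchberger's first criterion).
Every S-polynomial of the final basis reduces to 0, so we have a Gröbner basis.
Inter-reduce: drop elements whose leading term is divisible by another's, tail-reduce, and make monic.
Reduced Gröbner basis: {u + v - 2, v**2 - 2*v - 3}.

Buchberger on the second generating set:
h_1 = u**2 + 2*u*v + u + 3*v - 3, LT = u**2.
h_2 = -u**2 - 2*u*v + 3*u + v + 2, LT = u**2.

S(h_1,h_2): lcm = u**2. S = -3*u - 3*v - 1.
  leading term u: no divisor's leading term divides it; move -3*u to the remainder.
  leading term v: no divisor's leading term divides it; move -3*v to the remainder.
  leading term 1: no divisor's leading term divides it; move -1 to the remainder.
  remainder -3*u - 3*v - 1 ≠ 0; add k_3 = -3*u - 3*v - 1 to the basis.

S(h_1,k_3): lcm = u**2. S = u*v + 3*u + 3*v - 3.
  leading term u*v: subtract (2*v)·k_3 from u*v + 3*u + 3*v - 3 → 3*u - v**2 - 2*v - 3
  leading term u: subtract (-1)·k_3 from 3*u - v**2 - 2*v - 3 → -v**2 + 2*v + 3
  leading term v**2: no divisor's leading term divides it; move -v**2 to the remainder.
  leading term v: no divisor's leading term divides it; move 2*v to the remainder.
  leading term 1: no divisor's leading term divides it; move 3 to the remainder.
  remainder -v**2 + 2*v + 3 ≠ 0; add k_4 = -v**2 + 2*v + 3 to the basis.

S(h_2,k_3): lcm = u**2. S = u*v - u - v - 2.
  leading term u*v: subtract (2*v)·k_3 from u*v - u - v - 2 → -u - v**2 + v - 2
  leading term u: subtract (-2)·k_3 from -u - v**2 + v - 2 → -v**2 + 2*v + 3
  leading term v**2: subtract (1)·k_4 from -v**2 + 2*v + 3 → 0
  remainder 0.

S(h_1,k_4): leading monomials are coprime, so the S-polynomial reduces to 0 (Buchberger's first criterion).
S(h_2,k_4): leading monomials are coprime, so the S-polynomial reduces to 0 (Buchberger's first criterion).
S(k_3,k_4): leading monomials are coprime, so the S-polynomial reduces to 0 (Buchberger's first criterion).
Every S-polynomial of the final basis reduces to 0, so we have a Gröbner basis.
Inter-reduce: drop elements whose leading term is divisible by another's, tail-reduce, and make monic.
Reduced Gröbner basis: {u + v - 2, v**2 - 2*v - 3}.

These coincide, so the ideals are equal.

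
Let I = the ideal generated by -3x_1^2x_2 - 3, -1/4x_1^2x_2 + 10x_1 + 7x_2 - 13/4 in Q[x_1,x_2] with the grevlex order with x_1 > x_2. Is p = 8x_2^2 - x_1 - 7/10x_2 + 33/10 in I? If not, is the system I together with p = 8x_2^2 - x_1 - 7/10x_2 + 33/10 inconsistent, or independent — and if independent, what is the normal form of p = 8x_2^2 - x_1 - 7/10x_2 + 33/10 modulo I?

Adjoining 8x_2^2 - x_1 - 7/10x_2 + 33/10 makes the ideal the whole ring: the system is inconsistent.

First compute the reduced Gröbner basis of I by Buchberger's algorithm.
f_1 = -3x_1^2x_2 - 3, LT = x_1^2x_2.
f_2 = -1/4x_1^2x_2 + 10x_1 + 7x_2 - 13/4, LT = x_1^2x_2.

S(f_1,f_2): lcm = x_1^2x_2. S = 40x_1 + 28x_2 - 12.
  leading term x_1: no divisor's leading term divides it; move 40x_1 to the remainder.
  leading term x_2: no divisor's leading term divides it; move 28x_2 to the remainder.
  leading term 1: no divisor's leading term divides it; move -12 to the remainder.
  remainder 40x_1 + 28x_2 - 12 ≠ 0; add h_3 = 40x_1 + 28x_2 - 12 to the basis.

S(f_1,h_3): lcm = x_1^2x_2. S = -7/10x_1x_2^2 + 3/10x_1x_2 + 1.
  leading term x_1x_2^2: subtract (-7/400x_2^2)·h_3 from -7/10x_1x_2^2 + 3/10x_1x_2 + 1 → 49/100x_2^3 + 3/10x_1x_2 - 21/100x_2^2 + 1
  leading term x_2^3: no divisor's leading term divides it; move 49/100x_2^3 to the remainder.
  leading term x_1x_2: subtract (3/400x_2)·h_3 from 3/10x_1x_2 - 21/100x_2^2 + 1 → -21/50x_2^2 + 9/100x_2 + 1
  leading term x_2^2: no divisor's leading term divides it; move -21/50x_2^2 to the remainder.
  leading term x_2: no divisor's leading term divides it; move 9/100x_2 to the remainder.
  leading term 1: no divisor's leading term divides it; move 1 to the remainder.
  remainder 49/100x_2^3 - 21/50x_2^2 + 9/100x_2 + 1 ≠ 0; add h_4 = 49/100x_2^3 - 21/50x_2^2 + 9/100x_2 + 1 to the basis.

The other S-polynomials (S(f_2,h_3), S(f_1,h_4), S(f_2,h_4), S(h_3,h_4)) all reduce to 0 modulo the current basis, so we have a Gröbner basis.
Inter-reduce: drop elements whose leading term is divisible by another's, tail-reduce, and make monic.
Reduced Gröbner basis: {x_2^3 - 6/7x_2^2 + 9/49x_2 + 100/49, x_1 + 7/10x_2 - 3/10}.
Label its elements g_1 = x_2^3 - 6/7x_2^2 + 9/49x_2 + 100/49, g_2 = x_1 + 7/10x_2 - 3/10.

Reduce p = 8x_2^2 - x_1 - 7/10x_2 + 33/10 modulo G:
  leading term x_2^2: no divisor's leading term divides it; move 8x_2^2 to the remainder.
  leading term x_1: subtract (-1)·g_2 from -x_1 - 7/10x_2 + 33/10 → 3
  leading term 1: no divisor's leading term divides it; move 3 to the remainder.
  normal form = 8x_2^2 + 3.
The normal form is nonzero, so p ∉ I. Since p minus its normal form lies in I, I + (p) = I + (r) where r = 8x_2^2 + 3; decide whether this ideal is the whole ring.
Run Buchberger on G together with r (pairs among the g_i already reduce to 0 since G is a Gröbner basis):
g_1 = x_2^3 - 6/7x_2^2 + 9/49x_2 + 100/49, LT = x_2^3.
g_2 = x_1 + 7/10x_2 - 3/10, LT = x_1.
r = 8x_2^2 + 3, LT = x_2^2.

S(g_1,r): lcm = x_2^3. S = -6/7x_2^2 - 75/392x_2 + 100/49.
  leading term x_2^2: subtract (-3/28)·r from -6/7x_2^2 - 75/392x_2 + 100/49 → -75/392x_2 + 463/196
  leading term x_2: no divisor's leading term divides it; move -75/392x_2 to the remainder.
  leading term 1: no divisor's leading term divides it; move 463/196 to the remainder.
  remainder -75/392x_2 + 463/196 ≠ 0; add m_4 = -75/392x_2 + 463/196 to the basis.

S(r,m_4): lcm = x_2^2. S = 926/75x_2 + 3/8.
  leading term x_2: subtract (-362992/5625)·m_4 from 926/75x_2 + 3/8 → 6876683/45000
  leading term 1: no divisor's leading term divides it; move 6876683/45000 to the remainder.
  remainder 6876683/45000 ≠ 0; add m_5 = 6876683/45000 to the basis.

The other S-polynomials (S(g_1,g_2), S(g_2,r), S(g_1,m_4), S(g_2,m_4), S(g_1,m_5), S(g_2,m_5), S(r,m_5), S(m_4,m_5)) all reduce to 0 modulo the current basis, so we have a Gröbner basis.
Inter-reduce: drop elements whose leading term is divisible by another's, tail-reduce, and make monic.
Reduced Gröbner basis: {1}.
The reduced Gröbner basis of I + (p) is {1}: the ideal is the whole ring, so the enlarged system has no common solution — adjoining p is inconsistent.

The remainder on division by a Gröbner basis is unique — it is the normal form.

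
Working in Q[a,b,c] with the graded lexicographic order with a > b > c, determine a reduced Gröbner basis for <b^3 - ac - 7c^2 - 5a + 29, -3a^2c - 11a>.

G = {a^2c + 11/3a, b^3 - ac - 7c^2 - 5a + 29}

This is the nonlinear analogue of row-reducing a linear system.

f_1 = b^3 - ac - 7c^2 - 5a + 29, LT = b^3.
f_2 = -3a^2c - 11a, LT = a^2c.

The S-polynomials (S(f_1,f_2)) all reduce to 0 modulo the current basis, so we have a Gröbner basis.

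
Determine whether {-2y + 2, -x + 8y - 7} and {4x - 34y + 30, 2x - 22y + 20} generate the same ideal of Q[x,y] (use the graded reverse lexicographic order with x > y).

Yes, the ideals are equal.

Since reduced Gröbner bases are canonical representatives of ideals under a given ordering, it suffices to compute and compare them.
Buchberger on the first generating set:
f_1 = -2y + 2, LT = y.
f_2 = -x + 8y - 7, LT = x.

The S-polynomials (S(f_1,f_2)) all reduce to 0 modulo the current basis, so we have a Gröbner basis.
Inter-reduce: drop elements whose leading term is divisible by another's, tail-reduce, and make monic.
Reduced Gröbner basis: {x - 1, y - 1}.

Buchberger on the second generating set:
h_1 = 4x - 34y + 30, LT = x.
h_2 = 2x - 22y + 20, LT = x.

S(h_1,h_2): lcm = x. S = 5/2y - 5/2.
  reduce S modulo (h_1, h_2):
  remainder 5/2y - 5/2 ≠ 0; add k_3 = 5/2y - 5/2 to the basis.

The other S-polynomials (S(h_1,k_3), S(h_2,k_3)) all reduce to 0 modulo the current basis, so we have a Gröbner basis.
Inter-reduce: drop elements whose leading term is divisible by another's, tail-reduce, and make monic.
Reduced Gröbner basis: {x - 1, y - 1}.

Same reduced basis, so the two generating sets span the same ideal.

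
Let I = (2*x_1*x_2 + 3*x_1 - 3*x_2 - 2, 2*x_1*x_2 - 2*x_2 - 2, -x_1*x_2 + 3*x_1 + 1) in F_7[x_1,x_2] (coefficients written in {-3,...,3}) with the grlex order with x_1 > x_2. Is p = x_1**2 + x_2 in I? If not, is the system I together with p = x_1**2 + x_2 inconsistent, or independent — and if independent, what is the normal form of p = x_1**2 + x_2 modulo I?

x_1**2 + x_2 is independent of I; its normal form modulo I is -x_2 - 2.

First compute the reduced Gröbner basis of I by Buchberger's algorithm.
f_1 = 2*x_1*x_2 + 3*x_1 - 3*x_2 - 2, LT = x_1*x_2.
f_2 = 2*x_1*x_2 - 2*x_2 - 2, LT = x_1*x_2.
f_3 = -x_1*x_2 + 3*x_1 + 1, LT = x_1*x_2.

S(f_1,f_2): lcm = x_1*x_2. S = -2*x_1 + 3*x_2.
  leading term x_1: no divisor's leading term divides it; move -2*x_1 to the remainder.
  leading term x_2: no divisor's leading term divides it; move 3*x_2 to the remainder.
  remainder -2*x_1 + 3*x_2 ≠ 0; add h_4 = -2*x_1 + 3*x_2 to the basis.

S(f_1,h_4): lcm = x_1*x_2. S = -2*x_2**2 - 2*x_1 + 2*x_2 - 1.
  leading term x_2**2: no divisor's leading term divides it; move -2*x_2**2 to the remainder.
  leading term x_1: subtract (1)·h_4 from -2*x_1 + 2*x_2 - 1 → -x_2 - 1
  leading term x_2: no divisor's leading term divides it; move -x_2 to the remainder.
  leading term 1: no divisor's leading term divides it; move -1 to the remainder.
  remainder -2*x_2**2 - x_2 - 1 ≠ 0; add h_5 = -2*x_2**2 - x_2 - 1 to the basis.

The other S-polynomials (S(f_1,f_3), S(f_2,f_3), S(f_2,h_4), S(f_3,h_4), S(f_1,h_5), S(f_2,h_5), S(f_3,h_5), S(h_4,h_5)) all reduce to 0 modulo the current basis, so we have a Gröbner basis.
Inter-reduce: drop elements whose leading term is divisible by another's, tail-reduce, and make monic.
Reduced Gröbner basis: {x_2**2 - 3*x_2 - 3, x_1 + 2*x_2}.
Label its elements g_1 = x_2**2 - 3*x_2 - 3, g_2 = x_1 + 2*x_2.

Reduce p = x_1**2 + x_2 modulo G:
  leading term x_1**2: subtract (x_1)·g_2 from x_1**2 + x_2 → -2*x_1*x_2 + x_2
  leading term x_1*x_2: subtract (-2*x_2)·g_2 from -2*x_1*x_2 + x_2 → -3*x_2**2 + x_2
  leading term x_2**2: subtract (-3)·g_1 from -3*x_2**2 + x_2 → -x_2 - 2
  leading term x_2: no divisor's leading term divides it; move -x_2 to the remainder.
  leading term 1: no divisor's leading term divides it; move -2 to the remainder.
  normal form = -x_2 - 2.
The normal form is nonzero, so p ∉ I. Since p minus its normal form lies in I, I + (p) = I + (r) where r = -x_2 - 2; decide whether this ideal is the whole ring.
Run Buchberger on G together with r (pairs among the g_i already reduce to 0 since G is a Gröbner basis):
g_1 = x_2**2 - 3*x_2 - 3, LT = x_2**2.
g_2 = x_1 + 2*x_2, LT = x_1.
r = -x_2 - 2, LT = x_2.

The S-polynomials (S(g_1,g_2), S(g_1,r), S(g_2,r)) all reduce to 0 modulo the current basis, so we have a Gröbner basis.
Inter-reduce: drop elements whose leading term is divisible by another's, tail-reduce, and make monic.
Reduced Gröbner basis: {x_1 + 3, x_2 + 2}.
The reduced Gröbner basis of I + (p) is {x_1 + 3, x_2 + 2} ≠ {1}, a proper ideal, so the enlarged system stays consistent: p is independent of I, with normal form -x_2 - 2.

Ideal membership is decidable via reduction modulo a Gröbner basis.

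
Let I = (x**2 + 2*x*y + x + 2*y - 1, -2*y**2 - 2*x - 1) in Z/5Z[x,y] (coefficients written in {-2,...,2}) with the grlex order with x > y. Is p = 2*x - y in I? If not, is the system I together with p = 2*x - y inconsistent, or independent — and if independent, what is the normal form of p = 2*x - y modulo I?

First compute the reduced Gröbner basis of I by Buchberger's algorithm.
f_1 = x**2 + 2*x*y + x + 2*y - 1, LT = x**2.
f_2 = -2*y**2 - 2*x - 1, LT = y**2.

The S-polynomials (S(f_1,f_2)) all reduce to 0 modulo the current basis, so we have a Gröbner basis.
Inter-reduce: drop elements whose leading term is divisible by another's, tail-reduce, and make monic.
Reduced Gröbner basis: {x**2 + 2*x*y + x + 2*y - 1, y**2 + x - 2}.
Label its elements g_1 = x**2 + 2*x*y + x + 2*y - 1, g_2 = y**2 + x - 2.

Reduce p = 2*x - y modulo G:
  leading term x: no divisor's leading term divides it; move 2*x to the remainder.
  leading term y: no divisor's leading term divides it; move -y to the remainder.
  normal form = 2*x - y.
The normal form is nonzero, so p ∉ I. Since p minus its normal form lies in I, I + (p) = I + (r) where r = 2*x - y; decide whether this ideal is the whole ring.
Run Buchberger on G together with r (pairs among the g_i already reduce to 0 since G is a Gröbner basis):
g_1 = x**2 + 2*x*y + x + 2*y - 1, LT = x**2.
g_2 = y**2 + x - 2, LT = y**2.
r = 2*x - y, LT = x.

S(g_1,r): lcm = x**2. S = x + 2*y - 1.
  leading term x: subtract (-2)·r from x + 2*y - 1 → -1
  leading term 1: no divisor's leading term divides it; move -1 to the remainder.
  remainder -1 ≠ 0; add m_4 = -1 to the basis.

The other S-polynomials (S(g_1,g_2), S(g_2,r), S(g_1,m_4), S(g_2,m_4), S(r,m_4)) all reduce to 0 modulo the current basis, so we have a Gröbner basis.
Inter-reduce: drop elements whose leading term is divisible by another's, tail-reduce, and make monic.
Reduced Gröbner basis: {1}.
The reduced Gröbner basis of I + (p) is {1}: the ideal is the whole ring, so the enlarged system has no common solution — adjoining p is inconsistent.

Ideal membership is decidable via reduction modulo a Gröbner basis.

Adjoining 2*x - y makes the ideal the whole ring: the system is inconsistent.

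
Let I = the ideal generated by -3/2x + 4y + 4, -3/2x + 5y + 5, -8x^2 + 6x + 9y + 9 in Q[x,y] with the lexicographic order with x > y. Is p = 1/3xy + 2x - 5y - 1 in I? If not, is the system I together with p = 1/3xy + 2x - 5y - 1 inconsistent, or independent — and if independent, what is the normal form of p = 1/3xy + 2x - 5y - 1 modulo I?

First compute the reduced Gröbner basis of I by Buchberger's algorithm.
f_1 = -3/2x + 4y + 4, LT = x.
f_2 = -3/2x + 5y + 5, LT = x.
f_3 = -8x^2 + 6x + 9y + 9, LT = x^2.

S(f_1,f_2): lcm = x. S = 2/3y + 2/3.
  leading term y: no divisor's leading term divides it; move 2/3y to the remainder.
  leading term 1: no divisor's leading term divides it; move 2/3 to the remainder.
  remainder 2/3y + 2/3 ≠ 0; add h_4 = 2/3y + 2/3 to the basis.

The other S-polynomials (S(f_1,f_3), S(f_2,f_3), S(f_1,h_4), S(f_2,h_4), S(f_3,h_4)) all reduce to 0 modulo the current basis, so we have a Gröbner basis.
Inter-reduce: drop elements whose leading term is divisible by another's, tail-reduce, and make monic.
Reduced Gröbner basis: {x, y + 1}.
Label its elements g_1 = x, g_2 = y + 1.

Reduce p = 1/3xy + 2x - 5y - 1 modulo G:
  leading term xy: subtract (1/3y)·g_1 from 1/3xy + 2x - 5y - 1 → 2x - 5y - 1
  leading term x: subtract (2)·g_1 from 2x - 5y - 1 → -5y - 1
  leading term y: subtract (-5)·g_2 from -5y - 1 → 4
  leading term 1: no divisor's leading term divides it; move 4 to the remainder.
  normal form = 4.
The normal form is nonzero, so p ∉ I. Since p minus its normal form lies in I, I + (p) = I + (r) where r = 4; decide whether this ideal is the whole ring.
Here r = 4 is a nonzero constant, hence a unit: 1 ∈ I + (p), the Gröbner basis of I + (p) is {1}, and the enlarged system has no common solution — adjoining p is inconsistent.

The remainder on division by a Gröbner basis is unique — it is the normal form.

Adjoining 1/3xy + 2x - 5y - 1 makes the ideal the whole ring: the system is inconsistent.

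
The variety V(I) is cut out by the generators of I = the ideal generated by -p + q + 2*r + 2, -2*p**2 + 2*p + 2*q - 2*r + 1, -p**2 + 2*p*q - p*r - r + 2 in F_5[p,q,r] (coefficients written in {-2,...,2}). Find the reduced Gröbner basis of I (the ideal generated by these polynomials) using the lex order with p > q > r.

This is the nonlinear analogue of row-reducing a linear system.

f_1 = -p + q + 2*r + 2, LT = p.
f_2 = -2*p**2 + 2*p + 2*q - 2*r + 1, LT = p**2.
f_3 = -p**2 + 2*p*q - p*r - r + 2, LT = p**2.

S(f_1,f_2): lcm = p**2. S = -p*q - 2*p*r - p + q - r - 2.
  reduce S modulo (f_1, f_2, f_3):
  remainder -q**2 + q*r - 2*q + r**2 - 2*r + 1 ≠ 0; add g_4 = -q**2 + q*r - 2*q + r**2 - 2*r + 1 to the basis.

S(f_1,f_3): lcm = p**2. S = p*q + 2*p*r - 2*p - r + 2.
  reduce S modulo (f_1, f_2, f_3, g_4):
  remainder -2*q + 2*r - 1 ≠ 0; add g_5 = -2*q + 2*r - 1 to the basis.

S(g_4,g_5): lcm = q**2. S = -q - r**2 + 2*r - 1.
  reduce S modulo (f_1, f_2, f_3, g_4, g_5):
  remainder -r**2 + r + 2 ≠ 0; add g_6 = -r**2 + r + 2 to the basis.

The other S-polynomials (S(f_2,f_3), S(f_1,g_4), S(f_2,g_4), S(f_3,g_4), S(f_1,g_5), S(f_2,g_5), S(f_3,g_5), S(f_1,g_6), S(f_2,g_6), S(f_3,g_6), S(g_4,g_6), S(g_5,g_6)) all reduce to 0 modulo the current basis, so we have a Gröbner basis.
Inter-reduce: drop elements whose leading term is divisible by another's, tail-reduce, and make monic.

G = {p + 2*r + 1, q - r - 2, r**2 - r - 2}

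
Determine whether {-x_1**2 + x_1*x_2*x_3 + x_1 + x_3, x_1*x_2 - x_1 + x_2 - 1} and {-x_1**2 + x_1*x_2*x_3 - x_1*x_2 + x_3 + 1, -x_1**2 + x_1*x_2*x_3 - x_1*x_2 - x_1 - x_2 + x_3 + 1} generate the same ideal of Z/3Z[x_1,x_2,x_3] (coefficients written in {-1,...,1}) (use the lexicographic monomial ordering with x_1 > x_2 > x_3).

For a fixed monomial order, each ideal has a unique reduced Gröbner basis; comparing bases decides equality.
Buchberger on the first generating set:
f_1 = -x_1**2 + x_1*x_2*x_3 + x_1 + x_3, LT = x_1**2.
f_2 = x_1*x_2 - x_1 + x_2 - 1, LT = x_1*x_2.

S(f_1,f_2): lcm = x_1**2*x_2. S = x_1**2 - x_1*x_2**2*x_3 + x_1*x_2 + x_1 - x_2*x_3.
  reduce S modulo (f_1, f_2):
  remainder x_2**2*x_3 + x_2*x_3 - x_2 + x_3 + 1 ≠ 0; add g_3 = x_2**2*x_3 + x_2*x_3 - x_2 + x_3 + 1 to the basis.

The other S-polynomials (S(f_1,g_3), S(f_2,g_3)) all reduce to 0 modulo the current basis, so we have a Gröbner basis.
Inter-reduce: drop elements whose leading term is divisible by another's, tail-reduce, and make monic.
Reduced Gröbner basis: {x_1**2 - x_1*x_3 - x_1 + x_2*x_3 + x_3, x_1*x_2 - x_1 + x_2 - 1, x_2**2*x_3 + x_2*x_3 - x_2 + x_3 + 1}.

Buchberger on the second generating set:
h_1 = -x_1**2 + x_1*x_2*x_3 - x_1*x_2 + x_3 + 1, LT = x_1**2.
h_2 = -x_1**2 + x_1*x_2*x_3 - x_1*x_2 - x_1 - x_2 + x_3 + 1, LT = x_1**2.

S(h_1,h_2): lcm = x_1**2. S = -x_1 - x_2.
  reduce S modulo (h_1, h_2):
  remainder -x_1 - x_2 ≠ 0; add k_3 = -x_1 - x_2 to the basis.

S(h_1,k_3): lcm = x_1**2. S = -x_1*x_2*x_3 - x_3 - 1.
  reduce S modulo (h_1, h_2, k_3):
  remainder x_2**2*x_3 - x_3 - 1 ≠ 0; add k_4 = x_2**2*x_3 - x_3 - 1 to the basis.

The other S-polynomials (S(h_2,k_3), S(h_1,k_4), S(h_2,k_4), S(k_3,k_4)) all reduce to 0 modulo the current basis, so we have a Gröbner basis.
Inter-reduce: drop elements whose leading term is divisible by another's, tail-reduce, and make monic.
Reduced Gröbner basis: {x_1 + x_2, x_2**2*x_3 - x_3 - 1}.

The bases are distinct; the ideals are different.
The choice of monomial ordering does not affect the verdict — as long as both bases are computed under the same ordering, their equality decides ideal equality.

No, the ideals differ.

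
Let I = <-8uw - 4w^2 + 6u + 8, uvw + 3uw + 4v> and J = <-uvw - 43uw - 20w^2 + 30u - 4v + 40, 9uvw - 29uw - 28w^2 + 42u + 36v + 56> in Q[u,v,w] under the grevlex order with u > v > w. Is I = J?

Yes, the ideals are equal.

Since reduced Gröbner bases are canonical representatives of ideals under a given ordering, it suffices to compute and compare them.
Buchberger on the first generating set:
f_1 = -8uw - 4w^2 + 6u + 8, LT = uw.
f_2 = uvw + 3uw + 4v, LT = uvw.

S(f_1,f_2): lcm = uvw. S = 1/2vw^2 - 3/4uv - 3uw - 5v.
  leading term vw^2: no divisor's leading term divides it; move 1/2vw^2 to the remainder.
  leading term uv: no divisor's leading term divides it; move -3/4uv to the remainder.
  leading term uw: subtract (3/8)·f_1 from -3uw - 5v → 3/2w^2 - 9/4u - 5v - 3
  leading term w^2: no divisor's leading term divides it; move 3/2w^2 to the remainder.
  leading term u: no divisor's leading term divides it; move -9/4u to the remainder.
  leading term v: no divisor's leading term divides it; move -5v to the remainder.
  leading term 1: no divisor's leading term divides it; move -3 to the remainder.
  remainder 1/2vw^2 - 3/4uv + 3/2w^2 - 9/4u - 5v - 3 ≠ 0; add g_3 = 1/2vw^2 - 3/4uv + 3/2w^2 - 9/4u - 5v - 3 to the basis.

S(f_1,g_3): lcm = uvw^2. S = 1/2vw^3 + 3/2u^2v - 3/4uvw - 3uw^2 + 9/2u^2 + 10uv - vw + 6u.
  leading term vw^3: subtract (w)·g_3 from 1/2vw^3 + 3/2u^2v - 3/4uvw - 3uw^2 + 9/2u^2 + 10uv - vw + 6u → 3/2u^2v - 3uw^2 - 3/2w^3 + 9/2u^2 + 10uv + 9/4uw + 4vw + 6u + 3w
  leading term u^2v: no divisor's leading term divides it; move 3/2u^2v to the remainder.
  leading term uw^2: subtract (3/8w)·f_1 from -3uw^2 - 3/2w^3 + 9/2u^2 + 10uv + 9/4uw + 4vw + 6u + 3w → 9/2u^2 + 10uv + 4vw + 6u
  leading term u^2: no divisor's leading term divides it; move 9/2u^2 to the remainder.
  leading term uv: no divisor's leading term divides it; move 10uv to the remainder.
  leading term vw: no divisor's leading term divides it; move 4vw to the remainder.
  leading term u: no divisor's leading term divides it; move 6u to the remainder.
  remainder 3/2u^2v + 9/2u^2 + 10uv + 4vw + 6u ≠ 0; add g_4 = 3/2u^2v + 9/2u^2 + 10uv + 4vw + 6u to the basis.

The other S-polynomials (S(f_2,g_3), S(f_1,g_4), S(f_2,g_4), S(g_3,g_4)) all reduce to 0 modulo the current basis, so we have a Gröbner basis.
Inter-reduce: drop elements whose leading term is divisible by another's, tail-reduce, and make monic.
Reduced Gröbner basis: {u^2v + 3u^2 + 20/3uv + 8/3vw + 4u, vw^2 - 3/2uv + 3w^2 - 9/2u - 10v - 6, uw + 1/2w^2 - 3/4u - 1}.

Buchberger on the second generating set:
h_1 = -uvw - 43uw - 20w^2 + 30u - 4v + 40, LT = uvw.
h_2 = 9uvw - 29uw - 28w^2 + 42u + 36v + 56, LT = uvw.

S(h_1,h_2): lcm = uvw. S = 416/9uw + 208/9w^2 - 104/3u - 416/9.
  leading term uw: no divisor's leading term divides it; move 416/9uw to the remainder.
  leading term w^2: no divisor's leading term divides it; move 208/9w^2 to the remainder.
  leading term u: no divisor's leading term divides it; move -104/3u to the remainder.
  leading term 1: no divisor's leading term divides it; move -416/9 to the remainder.
  remainder 416/9uw + 208/9w^2 - 104/3u - 416/9 ≠ 0; add k_3 = 416/9uw + 208/9w^2 - 104/3u - 416/9 to the basis.

S(h_1,k_3): lcm = uvw. S = -1/2vw^2 + 3/4uv + 43uw + 20w^2 - 30u + 5v - 40.
  leading term vw^2: no divisor's leading term divides it; move -1/2vw^2 to the remainder.
  leading term uv: no divisor's leading term divides it; move 3/4uv to the remainder.
  leading term uw: subtract (387/416)·k_3 from 43uw + 20w^2 - 30u + 5v - 40 → -3/2w^2 + 9/4u + 5v + 3
  leading term w^2: no divisor's leading term divides it; move -3/2w^2 to the remainder.
  leading term u: no divisor's leading term divides it; move 9/4u to the remainder.
  leading term v: no divisor's leading term divides it; move 5v to the remainder.
  leading term 1: no divisor's leading term divides it; move 3 to the remainder.
  remainder -1/2vw^2 + 3/4uv - 3/2w^2 + 9/4u + 5v + 3 ≠ 0; add k_4 = -1/2vw^2 + 3/4uv - 3/2w^2 + 9/4u + 5v + 3 to the basis.

S(h_1,k_4): lcm = uvw^2. S = 3/2u^2v + 40uw^2 + 20w^3 + 9/2u^2 + 10uv - 30uw + 4vw + 6u - 40w.
  leading term u^2v: no divisor's leading term divides it; move 3/2u^2v to the remainder.
  leading term uw^2: subtract (45/52w)·k_3 from 40uw^2 + 20w^3 + 9/2u^2 + 10uv - 30uw + 4vw + 6u - 40w → 9/2u^2 + 10uv + 4vw + 6u
  leading term u^2: no divisor's leading term divides it; move 9/2u^2 to the remainder.
  leading term uv: no divisor's leading term divides it; move 10uv to the remainder.
  leading term vw: no divisor's leading term divides it; move 4vw to the remainder.
  leading term u: no divisor's leading term divides it; move 6u to the remainder.
  remainder 3/2u^2v + 9/2u^2 + 10uv + 4vw + 6u ≠ 0; add k_5 = 3/2u^2v + 9/2u^2 + 10uv + 4vw + 6u to the basis.

The other S-polynomials (S(h_2,k_3), S(h_2,k_4), S(k_3,k_4), S(h_1,k_5), S(h_2,k_5), S(k_3,k_5), S(k_4,k_5)) all reduce to 0 modulo the current basis, so we have a Gröbner basis.
Inter-reduce: drop elements whose leading term is divisible by another's, tail-reduce, and make monic.
Reduced Gröbner basis: {u^2v + 3u^2 + 20/3uv + 8/3vw + 4u, vw^2 - 3/2uv + 3w^2 - 9/2u - 10v - 6, uw + 1/2w^2 - 3/4u - 1}.

These coincide, so the ideals are equal.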